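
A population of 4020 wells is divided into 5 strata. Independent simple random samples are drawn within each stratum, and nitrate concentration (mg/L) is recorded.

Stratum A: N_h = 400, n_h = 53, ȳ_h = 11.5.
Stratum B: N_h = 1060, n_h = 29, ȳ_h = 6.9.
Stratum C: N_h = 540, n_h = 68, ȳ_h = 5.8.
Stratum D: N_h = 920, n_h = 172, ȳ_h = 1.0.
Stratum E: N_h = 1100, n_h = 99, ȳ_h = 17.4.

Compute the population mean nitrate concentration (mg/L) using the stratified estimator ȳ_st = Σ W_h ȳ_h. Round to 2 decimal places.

N = Σ N_h = 4020. Stratum weights W_h = N_h/N.
ȳ_st = (400·11.5 + 1060·6.9 + 540·5.8 + 920·1.0 + 1100·17.4) / 4020 = 8.7328

ȳ_st ≈ 8.73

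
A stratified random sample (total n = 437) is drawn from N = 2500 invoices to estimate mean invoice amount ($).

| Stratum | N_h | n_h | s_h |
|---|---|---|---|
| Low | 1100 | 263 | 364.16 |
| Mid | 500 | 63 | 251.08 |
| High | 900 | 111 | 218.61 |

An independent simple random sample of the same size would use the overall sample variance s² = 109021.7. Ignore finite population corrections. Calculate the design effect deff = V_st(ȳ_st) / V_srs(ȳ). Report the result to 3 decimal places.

V̂(ȳ_st) = Σ W_h² s_h²/n_h, with W_h = N_h/N and N = 2500:
  stratum Low: (1100/2500)²·364.16²/263 = 97.6189
  stratum Mid: (500/2500)²·251.08²/63 = 40.0261
  stratum High: (900/2500)²·218.61²/111 = 55.7984
V_st = 193.444
V_srs = s²/n = 109021.7/437 = 249.478
deff = V_st / V_srs = 193.444/249.478 = 0.7754

deff ≈ 0.775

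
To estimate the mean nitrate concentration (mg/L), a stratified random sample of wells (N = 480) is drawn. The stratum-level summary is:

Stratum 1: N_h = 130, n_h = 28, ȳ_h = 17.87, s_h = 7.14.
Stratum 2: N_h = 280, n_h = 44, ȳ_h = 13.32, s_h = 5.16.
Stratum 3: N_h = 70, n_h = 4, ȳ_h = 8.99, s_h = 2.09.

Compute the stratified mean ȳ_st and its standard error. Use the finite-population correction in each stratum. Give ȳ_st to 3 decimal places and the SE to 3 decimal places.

ȳ_st ≈ 13.921, SE ≈ 0.548

ȳ_st = Σ W_h ȳ_h = (130·17.87 + 280·13.32 + 70·8.99)/480 = 13.92083
V̂(ȳ_st) = Σ W_h² (1 − n_h/N_h) s_h²/n_h, with W_h = N_h/N and N = 480:
  stratum 1: (130/480)²·(1 − 28/130)·7.14²/28 = 0.104785
  stratum 2: (280/480)²·(1 − 44/280)·5.16²/44 = 0.173554
  stratum 3: (70/480)²·(1 − 4/70)·2.09²/4 = 0.0218974
V̂(ȳ_st) = 0.300236
SE(ȳ_st) = √0.300236 = 0.547938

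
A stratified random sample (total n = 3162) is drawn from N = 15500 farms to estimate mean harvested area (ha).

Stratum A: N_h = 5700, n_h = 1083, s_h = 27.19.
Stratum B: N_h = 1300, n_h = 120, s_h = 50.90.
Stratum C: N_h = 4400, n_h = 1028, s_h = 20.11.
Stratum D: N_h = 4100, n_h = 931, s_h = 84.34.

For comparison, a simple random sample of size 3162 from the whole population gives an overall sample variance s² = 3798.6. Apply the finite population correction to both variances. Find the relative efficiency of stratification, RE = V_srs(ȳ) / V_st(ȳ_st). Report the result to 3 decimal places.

RE ≈ 1.471

V̂(ȳ_st) = Σ W_h² (1 − n_h/N_h) s_h²/n_h, with W_h = N_h/N and N = 15500:
  stratum A: (5700/15500)²·(1 − 1083/5700)·27.19²/1083 = 0.0747758
  stratum B: (1300/15500)²·(1 − 120/1300)·50.90²/120 = 0.137853
  stratum C: (4400/15500)²·(1 − 1028/4400)·20.11²/1028 = 0.0242945
  stratum D: (4100/15500)²·(1 − 931/4100)·84.34²/931 = 0.4132
V_st = 0.650123
V_srs = (1 − 3162/15500)·3798.6/3162 = 0.956257
Relative efficiency = V_srs / V_st = 0.956257/0.650123 = 1.4709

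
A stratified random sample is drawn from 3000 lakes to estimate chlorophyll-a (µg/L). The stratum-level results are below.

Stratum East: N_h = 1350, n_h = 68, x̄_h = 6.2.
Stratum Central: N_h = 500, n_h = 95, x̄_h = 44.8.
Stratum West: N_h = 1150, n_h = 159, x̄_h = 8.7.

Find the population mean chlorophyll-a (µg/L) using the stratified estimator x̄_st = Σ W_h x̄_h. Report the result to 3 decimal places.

N = Σ N_h = 3000. Stratum weights W_h = N_h/N.
x̄_st = (1350·6.2 + 500·44.8 + 1150·8.7) / 3000 = 13.59167

x̄_st ≈ 13.592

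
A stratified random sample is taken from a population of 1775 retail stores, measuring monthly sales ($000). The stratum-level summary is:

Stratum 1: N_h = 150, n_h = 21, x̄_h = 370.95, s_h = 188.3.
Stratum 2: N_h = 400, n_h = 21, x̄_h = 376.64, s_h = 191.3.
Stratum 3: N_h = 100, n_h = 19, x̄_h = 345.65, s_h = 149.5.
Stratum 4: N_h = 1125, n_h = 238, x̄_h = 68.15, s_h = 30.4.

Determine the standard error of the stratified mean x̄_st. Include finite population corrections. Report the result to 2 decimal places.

SE(x̄_st) ≈ 9.92

V̂(x̄_st) = Σ W_h² (1 − n_h/N_h) s_h²/n_h, with W_h = N_h/N and N = 1775:
  stratum 1: (150/1775)²·(1 − 21/150)·188.3²/21 = 10.3697
  stratum 2: (400/1775)²·(1 − 21/400)·191.3²/21 = 83.8519
  stratum 3: (100/1775)²·(1 − 19/100)·149.5²/19 = 3.02425
  stratum 4: (1125/1775)²·(1 − 238/1125)·30.4²/238 = 1.22984
V̂(x̄_st) = 98.4757
SE(x̄_st) = √98.4757 = 9.92349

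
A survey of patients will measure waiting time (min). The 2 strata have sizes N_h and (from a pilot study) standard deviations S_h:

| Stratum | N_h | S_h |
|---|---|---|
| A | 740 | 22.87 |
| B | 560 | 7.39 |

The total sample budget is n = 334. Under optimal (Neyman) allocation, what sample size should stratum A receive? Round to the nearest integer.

Neyman allocation: n_h = n · N_h S_h / Σ N_i S_i, with n = 334.
  stratum A: N_h·S_h = 740·22.87 = 16923.80
  stratum B: N_h·S_h = 560·7.39 = 4138.40
Σ N_h S_h = 21062.20
n for stratum A = 334·16923.80/21062.20 = 268.374 → 268

268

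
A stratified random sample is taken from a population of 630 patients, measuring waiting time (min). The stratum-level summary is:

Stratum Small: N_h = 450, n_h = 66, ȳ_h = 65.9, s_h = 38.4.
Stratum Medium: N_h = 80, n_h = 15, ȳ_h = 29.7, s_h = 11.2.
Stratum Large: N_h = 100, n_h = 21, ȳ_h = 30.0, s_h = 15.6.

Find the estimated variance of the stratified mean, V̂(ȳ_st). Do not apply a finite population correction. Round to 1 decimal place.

V̂(ȳ_st) ≈ 11.8

V̂(ȳ_st) = Σ W_h² s_h²/n_h, with W_h = N_h/N and N = 630:
  stratum Small: (450/630)²·38.4²/66 = 11.3989
  stratum Medium: (80/630)²·11.2²/15 = 0.134848
  stratum Large: (100/630)²·15.6²/21 = 0.291977
V̂(ȳ_st) = 11.8257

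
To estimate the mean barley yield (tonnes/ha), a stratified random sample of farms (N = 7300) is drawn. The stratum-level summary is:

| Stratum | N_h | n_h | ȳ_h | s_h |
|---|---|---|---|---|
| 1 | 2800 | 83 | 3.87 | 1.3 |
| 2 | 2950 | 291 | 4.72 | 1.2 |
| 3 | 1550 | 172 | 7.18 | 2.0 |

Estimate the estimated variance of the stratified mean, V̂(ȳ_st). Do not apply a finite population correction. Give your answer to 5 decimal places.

V̂(ȳ_st) ≈ 0.00485

V̂(ȳ_st) = Σ W_h² s_h²/n_h, with W_h = N_h/N and N = 7300:
  stratum 1: (2800/7300)²·1.3²/83 = 0.00299557
  stratum 2: (2950/7300)²·1.2²/291 = 0.000808105
  stratum 3: (1550/7300)²·2.0²/172 = 0.00104845
V̂(ȳ_st) = 0.00485213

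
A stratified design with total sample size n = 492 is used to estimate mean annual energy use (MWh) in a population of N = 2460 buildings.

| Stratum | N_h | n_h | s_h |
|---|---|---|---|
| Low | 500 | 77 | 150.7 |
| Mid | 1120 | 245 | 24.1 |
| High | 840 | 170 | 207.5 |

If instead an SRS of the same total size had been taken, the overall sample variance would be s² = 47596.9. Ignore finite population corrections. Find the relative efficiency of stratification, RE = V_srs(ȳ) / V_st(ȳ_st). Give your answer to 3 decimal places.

RE ≈ 2.292

V̂(ȳ_st) = Σ W_h² s_h²/n_h, with W_h = N_h/N and N = 2460:
  stratum Low: (500/2460)²·150.7²/77 = 12.1844
  stratum Mid: (1120/2460)²·24.1²/245 = 0.491399
  stratum High: (840/2460)²·207.5²/170 = 29.5308
V_st = 42.2067
V_srs = s²/n = 47596.9/492 = 96.7417
Relative efficiency = V_srs / V_st = 96.7417/42.2067 = 2.2921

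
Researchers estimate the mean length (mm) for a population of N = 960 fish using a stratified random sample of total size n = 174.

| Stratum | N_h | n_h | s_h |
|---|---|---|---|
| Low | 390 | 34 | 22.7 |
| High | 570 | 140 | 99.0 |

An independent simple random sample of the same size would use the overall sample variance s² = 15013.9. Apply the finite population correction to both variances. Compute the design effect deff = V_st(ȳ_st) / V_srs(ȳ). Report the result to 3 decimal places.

V̂(ȳ_st) = Σ W_h² (1 − n_h/N_h) s_h²/n_h, with W_h = N_h/N and N = 960:
  stratum Low: (390/960)²·(1 − 34/390)·22.7²/34 = 2.28321
  stratum High: (570/960)²·(1 − 140/570)·99.0²/140 = 18.6184
V_st = 20.9016
V_srs = (1 − 174/960)·15013.9/174 = 70.6473
deff = V_st / V_srs = 20.9016/70.6473 = 0.2959

deff ≈ 0.296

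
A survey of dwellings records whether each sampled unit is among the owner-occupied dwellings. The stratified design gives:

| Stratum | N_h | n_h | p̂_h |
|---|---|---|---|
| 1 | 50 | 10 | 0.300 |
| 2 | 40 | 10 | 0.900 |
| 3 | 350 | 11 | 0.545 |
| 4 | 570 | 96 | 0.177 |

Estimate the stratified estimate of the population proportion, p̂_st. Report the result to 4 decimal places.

N = 1010; stratum weights W_h = N_h/N.
p̂_st = Σ W_h p̂_h = (50·0.300 + 40·0.900 + 350·0.545 + 570·0.177)/1010 = 0.33925

p̂_st ≈ 0.3392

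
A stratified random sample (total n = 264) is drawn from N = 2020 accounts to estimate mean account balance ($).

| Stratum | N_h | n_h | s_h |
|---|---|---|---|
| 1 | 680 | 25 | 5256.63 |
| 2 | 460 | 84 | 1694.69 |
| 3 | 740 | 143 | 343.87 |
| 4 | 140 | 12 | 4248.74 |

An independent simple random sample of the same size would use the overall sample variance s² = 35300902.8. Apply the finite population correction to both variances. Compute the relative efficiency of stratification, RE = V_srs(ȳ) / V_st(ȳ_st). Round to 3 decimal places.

V̂(ȳ_st) = Σ W_h² (1 − n_h/N_h) s_h²/n_h, with W_h = N_h/N and N = 2020:
  stratum 1: (680/2020)²·(1 − 25/680)·5256.63²/25 = 120649
  stratum 2: (460/2020)²·(1 − 84/460)·1694.69²/84 = 1449.25
  stratum 3: (740/2020)²·(1 − 143/740)·343.87²/143 = 89.5274
  stratum 4: (140/2020)²·(1 − 12/140)·4248.74²/12 = 6606.54
V_st = 128794
V_srs = (1 − 264/2020)·35300902.8/264 = 116240
Relative efficiency = V_srs / V_st = 116240/128794 = 0.9025

RE ≈ 0.903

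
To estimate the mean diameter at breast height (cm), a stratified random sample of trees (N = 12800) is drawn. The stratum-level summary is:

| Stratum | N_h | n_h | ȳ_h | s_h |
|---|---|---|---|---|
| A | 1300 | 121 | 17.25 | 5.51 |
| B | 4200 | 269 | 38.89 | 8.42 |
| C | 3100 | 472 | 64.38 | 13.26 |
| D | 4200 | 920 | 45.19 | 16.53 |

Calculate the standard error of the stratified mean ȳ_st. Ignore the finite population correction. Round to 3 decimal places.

SE(ȳ_st) ≈ 0.291

V̂(ȳ_st) = Σ W_h² s_h²/n_h, with W_h = N_h/N and N = 12800:
  stratum A: (1300/12800)²·5.51²/121 = 0.00258812
  stratum B: (4200/12800)²·8.42²/269 = 0.028376
  stratum C: (3100/12800)²·13.26²/472 = 0.0218499
  stratum D: (4200/12800)²·16.53²/920 = 0.0319769
V̂(ȳ_st) = 0.0847908
SE(ȳ_st) = √0.0847908 = 0.291189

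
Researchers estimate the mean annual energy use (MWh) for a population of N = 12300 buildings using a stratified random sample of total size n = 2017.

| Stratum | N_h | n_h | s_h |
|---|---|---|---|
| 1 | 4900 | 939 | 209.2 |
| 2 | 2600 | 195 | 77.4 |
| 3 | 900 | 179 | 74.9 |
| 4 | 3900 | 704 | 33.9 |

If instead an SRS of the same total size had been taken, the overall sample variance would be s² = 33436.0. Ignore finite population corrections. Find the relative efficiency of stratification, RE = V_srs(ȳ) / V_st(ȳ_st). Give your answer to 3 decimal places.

RE ≈ 1.821

V̂(ȳ_st) = Σ W_h² s_h²/n_h, with W_h = N_h/N and N = 12300:
  stratum 1: (4900/12300)²·209.2²/939 = 7.39673
  stratum 2: (2600/12300)²·77.4²/195 = 1.37273
  stratum 3: (900/12300)²·74.9²/179 = 0.167797
  stratum 4: (3900/12300)²·33.9²/704 = 0.164114
V_st = 9.10137
V_srs = s²/n = 33436.0/2017 = 16.5771
Relative efficiency = V_srs / V_st = 16.5771/9.10137 = 1.8214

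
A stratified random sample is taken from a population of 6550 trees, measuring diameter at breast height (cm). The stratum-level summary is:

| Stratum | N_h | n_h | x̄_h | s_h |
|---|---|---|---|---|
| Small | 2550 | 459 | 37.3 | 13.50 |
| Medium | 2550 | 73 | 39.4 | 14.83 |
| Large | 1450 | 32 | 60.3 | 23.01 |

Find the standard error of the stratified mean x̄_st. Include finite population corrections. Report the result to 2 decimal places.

V̂(x̄_st) = Σ W_h² (1 − n_h/N_h) s_h²/n_h, with W_h = N_h/N and N = 6550:
  stratum Small: (2550/6550)²·(1 − 459/2550)·13.50²/459 = 0.0493476
  stratum Medium: (2550/6550)²·(1 − 73/2550)·14.83²/73 = 0.44355
  stratum Large: (1450/6550)²·(1 − 32/1450)·23.01²/32 = 0.792948
V̂(x̄_st) = 1.28585
SE(x̄_st) = √1.28585 = 1.13395

SE(x̄_st) ≈ 1.13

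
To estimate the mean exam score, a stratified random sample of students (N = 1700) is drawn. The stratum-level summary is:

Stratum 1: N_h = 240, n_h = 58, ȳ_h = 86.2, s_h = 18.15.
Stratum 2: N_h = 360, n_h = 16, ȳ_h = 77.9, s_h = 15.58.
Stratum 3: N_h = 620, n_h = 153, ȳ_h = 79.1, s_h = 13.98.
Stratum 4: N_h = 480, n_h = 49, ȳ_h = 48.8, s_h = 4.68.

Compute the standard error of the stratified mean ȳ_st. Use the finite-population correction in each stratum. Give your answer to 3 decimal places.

SE(ȳ_st) ≈ 0.947

V̂(ȳ_st) = Σ W_h² (1 − n_h/N_h) s_h²/n_h, with W_h = N_h/N and N = 1700:
  stratum 1: (240/1700)²·(1 − 58/240)·18.15²/58 = 0.085844
  stratum 2: (360/1700)²·(1 − 16/360)·15.58²/16 = 0.650097
  stratum 3: (620/1700)²·(1 − 153/620)·13.98²/153 = 0.127978
  stratum 4: (480/1700)²·(1 − 49/480)·4.68²/49 = 0.0319975
V̂(ȳ_st) = 0.895916
SE(ȳ_st) = √0.895916 = 0.946528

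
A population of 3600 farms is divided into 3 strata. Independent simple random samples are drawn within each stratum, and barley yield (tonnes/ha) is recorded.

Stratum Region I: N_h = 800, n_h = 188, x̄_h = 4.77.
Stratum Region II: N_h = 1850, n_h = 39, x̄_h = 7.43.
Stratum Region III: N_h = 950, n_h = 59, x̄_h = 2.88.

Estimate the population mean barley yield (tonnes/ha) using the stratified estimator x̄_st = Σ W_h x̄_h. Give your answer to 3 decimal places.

x̄_st ≈ 5.638

N = Σ N_h = 3600. Stratum weights W_h = N_h/N.
x̄_st = (800·4.77 + 1850·7.43 + 950·2.88) / 3600 = 5.63819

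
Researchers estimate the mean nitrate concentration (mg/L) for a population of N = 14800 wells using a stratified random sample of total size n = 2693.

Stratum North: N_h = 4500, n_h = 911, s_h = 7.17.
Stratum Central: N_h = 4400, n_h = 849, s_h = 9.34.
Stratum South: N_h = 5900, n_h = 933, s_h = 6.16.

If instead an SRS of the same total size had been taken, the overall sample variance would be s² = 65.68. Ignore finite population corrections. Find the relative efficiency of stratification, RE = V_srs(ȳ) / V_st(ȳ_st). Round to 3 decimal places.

V̂(ȳ_st) = Σ W_h² s_h²/n_h, with W_h = N_h/N and N = 14800:
  stratum North: (4500/14800)²·7.17²/911 = 0.00521701
  stratum Central: (4400/14800)²·9.34²/849 = 0.00908172
  stratum South: (5900/14800)²·6.16²/933 = 0.00646339
V_st = 0.0207621
V_srs = s²/n = 65.68/2693 = 0.0243892
Relative efficiency = V_srs / V_st = 0.0243892/0.0207621 = 1.1747

RE ≈ 1.175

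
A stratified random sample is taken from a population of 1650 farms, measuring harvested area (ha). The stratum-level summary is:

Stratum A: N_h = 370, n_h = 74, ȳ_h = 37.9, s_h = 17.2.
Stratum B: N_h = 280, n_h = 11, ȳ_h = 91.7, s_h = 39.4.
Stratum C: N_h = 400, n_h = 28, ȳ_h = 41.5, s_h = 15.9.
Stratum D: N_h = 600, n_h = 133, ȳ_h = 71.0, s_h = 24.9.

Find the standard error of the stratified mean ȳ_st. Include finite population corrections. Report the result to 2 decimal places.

V̂(ȳ_st) = Σ W_h² (1 − n_h/N_h) s_h²/n_h, with W_h = N_h/N and N = 1650:
  stratum A: (370/1650)²·(1 − 74/370)·17.2²/74 = 0.160824
  stratum B: (280/1650)²·(1 − 11/280)·39.4²/11 = 3.90429
  stratum C: (400/1650)²·(1 − 28/400)·15.9²/28 = 0.493482
  stratum D: (600/1650)²·(1 − 133/600)·24.9²/133 = 0.479786
V̂(ȳ_st) = 5.03838
SE(ȳ_st) = √5.03838 = 2.24463

SE(ȳ_st) ≈ 2.24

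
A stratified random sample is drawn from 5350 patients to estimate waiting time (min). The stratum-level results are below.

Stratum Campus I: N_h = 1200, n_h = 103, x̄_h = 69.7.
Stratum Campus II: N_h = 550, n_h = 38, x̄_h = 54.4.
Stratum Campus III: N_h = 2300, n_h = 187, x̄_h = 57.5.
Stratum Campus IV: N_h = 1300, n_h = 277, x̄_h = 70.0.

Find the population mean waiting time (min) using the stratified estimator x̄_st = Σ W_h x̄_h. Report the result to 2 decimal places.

x̄_st ≈ 62.96

N = Σ N_h = 5350. Stratum weights W_h = N_h/N.
x̄_st = (1200·69.7 + 550·54.4 + 2300·57.5 + 1300·70.0) / 5350 = 62.9551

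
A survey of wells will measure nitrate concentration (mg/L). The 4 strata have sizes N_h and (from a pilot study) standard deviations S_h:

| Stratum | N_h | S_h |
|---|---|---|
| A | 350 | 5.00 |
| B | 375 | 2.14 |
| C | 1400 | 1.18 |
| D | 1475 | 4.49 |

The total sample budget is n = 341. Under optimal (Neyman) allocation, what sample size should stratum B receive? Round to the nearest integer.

25

Neyman allocation: n_h = n · N_h S_h / Σ N_i S_i, with n = 341.
  stratum A: N_h·S_h = 350·5.00 = 1750.00
  stratum B: N_h·S_h = 375·2.14 = 802.50
  stratum C: N_h·S_h = 1400·1.18 = 1652.00
  stratum D: N_h·S_h = 1475·4.49 = 6622.75
Σ N_h S_h = 10827.25
n for stratum B = 341·802.50/10827.25 = 25.274 → 25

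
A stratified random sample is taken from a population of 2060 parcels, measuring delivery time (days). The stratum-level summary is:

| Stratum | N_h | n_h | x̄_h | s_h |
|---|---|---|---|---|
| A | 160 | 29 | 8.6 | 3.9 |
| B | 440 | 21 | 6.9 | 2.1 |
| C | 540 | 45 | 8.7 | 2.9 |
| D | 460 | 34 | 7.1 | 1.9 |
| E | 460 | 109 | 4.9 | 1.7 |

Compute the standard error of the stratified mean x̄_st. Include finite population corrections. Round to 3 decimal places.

V̂(x̄_st) = Σ W_h² (1 − n_h/N_h) s_h²/n_h, with W_h = N_h/N and N = 2060:
  stratum A: (160/2060)²·(1 − 29/160)·3.9²/29 = 0.00259053
  stratum B: (440/2060)²·(1 − 21/440)·2.1²/21 = 0.00912329
  stratum C: (540/2060)²·(1 − 45/540)·2.9²/45 = 0.0117719
  stratum D: (460/2060)²·(1 − 34/460)·1.9²/34 = 0.00490299
  stratum E: (460/2060)²·(1 − 109/460)·1.7²/109 = 0.00100879
V̂(x̄_st) = 0.0293975
SE(x̄_st) = √0.0293975 = 0.171457

SE(x̄_st) ≈ 0.171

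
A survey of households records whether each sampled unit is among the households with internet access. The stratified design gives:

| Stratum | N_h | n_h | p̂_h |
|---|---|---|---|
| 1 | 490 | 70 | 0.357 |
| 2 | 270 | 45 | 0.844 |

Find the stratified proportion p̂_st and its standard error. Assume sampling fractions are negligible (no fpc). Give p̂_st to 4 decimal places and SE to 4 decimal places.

p̂_st ≈ 0.5300, SE ≈ 0.0420

N = 760; stratum weights W_h = N_h/N.
p̂_st = Σ W_h p̂_h = (490·0.357 + 270·0.844)/760 = 0.53001
V̂(p̂_st) = Σ W_h² p̂_h(1−p̂_h)/(n_h−1):
  stratum 1: (490/760)²·0.357·0.643/69 = 0.00138291
  stratum 2: (270/760)²·0.844·0.156/44 = 0.000377672
V̂(p̂_st) = 0.00176059; SE = √V̂ = 0.0419593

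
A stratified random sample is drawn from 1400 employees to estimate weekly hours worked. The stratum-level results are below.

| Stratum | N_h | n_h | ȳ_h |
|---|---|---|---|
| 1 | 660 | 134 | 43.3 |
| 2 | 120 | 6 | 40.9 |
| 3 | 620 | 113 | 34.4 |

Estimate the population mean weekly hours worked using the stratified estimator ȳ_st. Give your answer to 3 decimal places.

ȳ_st ≈ 39.153

N = Σ N_h = 1400. Stratum weights W_h = N_h/N.
ȳ_st = (660·43.3 + 120·40.9 + 620·34.4) / 1400 = 39.15286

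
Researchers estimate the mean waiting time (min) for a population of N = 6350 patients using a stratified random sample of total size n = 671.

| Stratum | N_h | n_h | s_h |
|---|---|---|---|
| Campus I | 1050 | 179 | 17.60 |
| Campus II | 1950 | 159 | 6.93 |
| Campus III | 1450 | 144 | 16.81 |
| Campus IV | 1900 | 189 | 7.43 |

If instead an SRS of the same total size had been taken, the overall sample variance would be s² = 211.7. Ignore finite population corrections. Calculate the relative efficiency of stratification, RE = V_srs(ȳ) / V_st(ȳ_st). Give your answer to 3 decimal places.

V̂(ȳ_st) = Σ W_h² s_h²/n_h, with W_h = N_h/N and N = 6350:
  stratum Campus I: (1050/6350)²·17.60²/179 = 0.0473155
  stratum Campus II: (1950/6350)²·6.93²/159 = 0.0284834
  stratum Campus III: (1450/6350)²·16.81²/144 = 0.10232
  stratum Campus IV: (1900/6350)²·7.43²/189 = 0.0261502
V_st = 0.204269
V_srs = s²/n = 211.7/671 = 0.315499
Relative efficiency = V_srs / V_st = 0.315499/0.204269 = 1.5445

RE ≈ 1.545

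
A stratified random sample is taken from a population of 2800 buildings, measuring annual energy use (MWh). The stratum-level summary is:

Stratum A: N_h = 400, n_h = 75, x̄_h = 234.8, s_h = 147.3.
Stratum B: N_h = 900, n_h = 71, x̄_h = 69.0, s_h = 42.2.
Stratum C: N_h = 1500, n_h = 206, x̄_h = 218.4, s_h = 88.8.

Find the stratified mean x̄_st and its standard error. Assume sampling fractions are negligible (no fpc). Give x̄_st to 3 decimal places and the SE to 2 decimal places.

x̄_st = Σ W_h x̄_h = (400·234.8 + 900·69.0 + 1500·218.4)/2800 = 172.72143
V̂(x̄_st) = Σ W_h² s_h²/n_h, with W_h = N_h/N and N = 2800:
  stratum A: (400/2800)²·147.3²/75 = 5.90402
  stratum B: (900/2800)²·42.2²/71 = 2.59141
  stratum C: (1500/2800)²·88.8²/206 = 10.9856
V̂(x̄_st) = 19.4811
SE(x̄_st) = √19.4811 = 4.41374

x̄_st ≈ 172.721, SE ≈ 4.41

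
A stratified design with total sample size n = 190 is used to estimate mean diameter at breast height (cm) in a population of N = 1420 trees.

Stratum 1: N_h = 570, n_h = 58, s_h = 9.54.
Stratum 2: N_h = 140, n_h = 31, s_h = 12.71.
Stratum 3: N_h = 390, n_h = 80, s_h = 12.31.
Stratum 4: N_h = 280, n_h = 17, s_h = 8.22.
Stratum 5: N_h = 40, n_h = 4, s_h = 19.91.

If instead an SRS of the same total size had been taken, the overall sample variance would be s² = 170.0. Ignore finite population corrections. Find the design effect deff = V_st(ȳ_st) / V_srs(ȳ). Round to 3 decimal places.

V̂(ȳ_st) = Σ W_h² s_h²/n_h, with W_h = N_h/N and N = 1420:
  stratum 1: (570/1420)²·9.54²/58 = 0.252838
  stratum 2: (140/1420)²·12.71²/31 = 0.0506534
  stratum 3: (390/1420)²·12.31²/80 = 0.142882
  stratum 4: (280/1420)²·8.22²/17 = 0.154538
  stratum 5: (40/1420)²·19.91²/4 = 0.0786368
V_st = 0.679548
V_srs = s²/n = 170.0/190 = 0.894737
deff = V_st / V_srs = 0.679548/0.894737 = 0.7595

deff ≈ 0.759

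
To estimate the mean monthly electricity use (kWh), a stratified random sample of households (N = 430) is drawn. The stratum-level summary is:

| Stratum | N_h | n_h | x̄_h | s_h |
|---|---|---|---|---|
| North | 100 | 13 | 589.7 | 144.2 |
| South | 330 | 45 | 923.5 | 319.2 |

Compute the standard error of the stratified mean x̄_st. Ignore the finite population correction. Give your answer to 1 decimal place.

V̂(x̄_st) = Σ W_h² s_h²/n_h, with W_h = N_h/N and N = 430:
  stratum North: (100/430)²·144.2²/13 = 86.5068
  stratum South: (330/430)²·319.2²/45 = 1333.53
V̂(x̄_st) = 1420.04
SE(x̄_st) = √1420.04 = 37.6834

SE(x̄_st) ≈ 37.7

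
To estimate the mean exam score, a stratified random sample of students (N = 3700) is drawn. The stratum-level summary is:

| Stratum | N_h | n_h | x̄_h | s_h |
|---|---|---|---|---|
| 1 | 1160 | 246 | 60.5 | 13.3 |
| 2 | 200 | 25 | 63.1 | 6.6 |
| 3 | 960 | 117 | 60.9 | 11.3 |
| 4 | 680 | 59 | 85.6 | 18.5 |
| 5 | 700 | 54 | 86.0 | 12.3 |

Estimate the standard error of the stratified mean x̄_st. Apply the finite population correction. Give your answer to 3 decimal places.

V̂(x̄_st) = Σ W_h² (1 − n_h/N_h) s_h²/n_h, with W_h = N_h/N and N = 3700:
  stratum 1: (1160/3700)²·(1 − 246/1160)·13.3²/246 = 0.0556889
  stratum 2: (200/3700)²·(1 − 25/200)·6.6²/25 = 0.00445464
  stratum 3: (960/3700)²·(1 − 117/960)·11.3²/117 = 0.0645158
  stratum 4: (680/3700)²·(1 − 59/680)·18.5²/59 = 0.178932
  stratum 5: (700/3700)²·(1 − 54/700)·12.3²/54 = 0.092543
V̂(x̄_st) = 0.396135
SE(x̄_st) = √0.396135 = 0.629392

SE(x̄_st) ≈ 0.629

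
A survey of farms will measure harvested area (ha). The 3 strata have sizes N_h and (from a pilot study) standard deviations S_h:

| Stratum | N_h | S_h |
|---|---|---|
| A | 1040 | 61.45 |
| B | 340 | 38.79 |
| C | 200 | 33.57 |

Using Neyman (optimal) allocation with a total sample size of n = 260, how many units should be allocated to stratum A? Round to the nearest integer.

198

Neyman allocation: n_h = n · N_h S_h / Σ N_i S_i, with n = 260.
  stratum A: N_h·S_h = 1040·61.45 = 63908.00
  stratum B: N_h·S_h = 340·38.79 = 13188.60
  stratum C: N_h·S_h = 200·33.57 = 6714.00
Σ N_h S_h = 83810.60
n for stratum A = 260·63908.00/83810.60 = 198.257 → 198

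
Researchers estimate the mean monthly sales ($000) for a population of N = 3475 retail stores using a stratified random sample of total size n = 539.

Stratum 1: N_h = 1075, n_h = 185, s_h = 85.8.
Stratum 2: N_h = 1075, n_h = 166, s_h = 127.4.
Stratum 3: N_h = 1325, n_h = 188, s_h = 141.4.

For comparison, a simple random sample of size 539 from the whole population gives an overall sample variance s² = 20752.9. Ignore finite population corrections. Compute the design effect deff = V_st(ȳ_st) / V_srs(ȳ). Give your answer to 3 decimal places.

V̂(ȳ_st) = Σ W_h² s_h²/n_h, with W_h = N_h/N and N = 3475:
  stratum 1: (1075/3475)²·85.8²/185 = 3.80812
  stratum 2: (1075/3475)²·127.4²/166 = 9.35703
  stratum 3: (1325/3475)²·141.4²/188 = 15.4619
V_st = 28.6271
V_srs = s²/n = 20752.9/539 = 38.5026
deff = V_st / V_srs = 28.6271/38.5026 = 0.7435

deff ≈ 0.744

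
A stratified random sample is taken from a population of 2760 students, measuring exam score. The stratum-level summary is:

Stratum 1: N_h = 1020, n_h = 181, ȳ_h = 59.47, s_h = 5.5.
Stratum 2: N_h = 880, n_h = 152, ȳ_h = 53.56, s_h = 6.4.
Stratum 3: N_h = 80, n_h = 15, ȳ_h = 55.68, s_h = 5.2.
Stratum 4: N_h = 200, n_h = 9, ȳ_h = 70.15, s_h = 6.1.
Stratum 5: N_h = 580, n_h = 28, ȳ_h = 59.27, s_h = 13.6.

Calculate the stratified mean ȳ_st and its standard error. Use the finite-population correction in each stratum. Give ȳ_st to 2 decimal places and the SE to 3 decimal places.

ȳ_st = Σ W_h ȳ_h = (1020·59.47 + 880·53.56 + 80·55.68 + 200·70.15 + 580·59.27)/2760 = 58.20768
V̂(ȳ_st) = Σ W_h² (1 − n_h/N_h) s_h²/n_h, with W_h = N_h/N and N = 2760:
  stratum 1: (1020/2760)²·(1 − 181/1020)·5.5²/181 = 0.0187755
  stratum 2: (880/2760)²·(1 − 152/880)·6.4²/152 = 0.0226627
  stratum 3: (80/2760)²·(1 − 15/80)·5.2²/15 = 0.00123055
  stratum 4: (200/2760)²·(1 − 9/200)·6.1²/9 = 0.020733
  stratum 5: (580/2760)²·(1 − 28/580)·13.6²/28 = 0.277631
V̂(ȳ_st) = 0.341033
SE(ȳ_st) = √0.341033 = 0.583981

ȳ_st ≈ 58.21, SE ≈ 0.584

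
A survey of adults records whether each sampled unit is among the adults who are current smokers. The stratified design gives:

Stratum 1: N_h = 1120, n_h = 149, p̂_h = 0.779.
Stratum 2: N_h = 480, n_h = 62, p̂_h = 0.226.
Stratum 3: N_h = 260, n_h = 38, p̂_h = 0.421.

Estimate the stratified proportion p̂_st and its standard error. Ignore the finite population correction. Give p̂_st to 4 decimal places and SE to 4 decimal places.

N = 1860; stratum weights W_h = N_h/N.
p̂_st = Σ W_h p̂_h = (1120·0.779 + 480·0.226 + 260·0.421)/1860 = 0.58625
V̂(p̂_st) = Σ W_h² p̂_h(1−p̂_h)/(n_h−1):
  stratum 1: (1120/1860)²·0.779·0.221/148 = 0.000421772
  stratum 2: (480/1860)²·0.226·0.774/61 = 0.000190975
  stratum 3: (260/1860)²·0.421·0.579/37 = 0.00012873
V̂(p̂_st) = 0.000741477; SE = √V̂ = 0.0272301

p̂_st ≈ 0.5862, SE ≈ 0.0272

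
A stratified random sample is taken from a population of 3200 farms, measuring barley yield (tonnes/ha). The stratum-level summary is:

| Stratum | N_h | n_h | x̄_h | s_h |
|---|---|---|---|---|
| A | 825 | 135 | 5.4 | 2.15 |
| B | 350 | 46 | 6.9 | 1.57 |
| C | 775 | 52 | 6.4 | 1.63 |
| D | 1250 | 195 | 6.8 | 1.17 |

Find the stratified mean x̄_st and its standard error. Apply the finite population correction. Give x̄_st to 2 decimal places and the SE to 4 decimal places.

x̄_st ≈ 6.35, SE ≈ 0.0785

x̄_st = Σ W_h x̄_h = (825·5.4 + 350·6.9 + 775·6.4 + 1250·6.8)/3200 = 6.35313
V̂(x̄_st) = Σ W_h² (1 − n_h/N_h) s_h²/n_h, with W_h = N_h/N and N = 3200:
  stratum A: (825/3200)²·(1 − 135/825)·2.15²/135 = 0.00190347
  stratum B: (350/3200)²·(1 − 46/350)·1.57²/46 = 0.000556779
  stratum C: (775/3200)²·(1 − 52/775)·1.63²/52 = 0.00279584
  stratum D: (1250/3200)²·(1 − 195/1250)·1.17²/195 = 0.000904065
V̂(x̄_st) = 0.00616015
SE(x̄_st) = √0.00616015 = 0.0784866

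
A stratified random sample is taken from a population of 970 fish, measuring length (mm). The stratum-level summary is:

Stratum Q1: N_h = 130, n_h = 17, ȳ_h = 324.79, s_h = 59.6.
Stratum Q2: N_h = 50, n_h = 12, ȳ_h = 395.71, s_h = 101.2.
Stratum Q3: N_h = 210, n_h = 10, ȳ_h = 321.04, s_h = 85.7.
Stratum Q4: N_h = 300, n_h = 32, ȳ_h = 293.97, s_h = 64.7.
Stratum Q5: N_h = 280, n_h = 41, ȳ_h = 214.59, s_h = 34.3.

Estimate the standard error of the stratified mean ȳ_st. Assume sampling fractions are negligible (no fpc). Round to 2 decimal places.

V̂(ȳ_st) = Σ W_h² s_h²/n_h, with W_h = N_h/N and N = 970:
  stratum Q1: (130/970)²·59.6²/17 = 3.75307
  stratum Q2: (50/970)²·101.2²/12 = 2.26765
  stratum Q3: (210/970)²·85.7²/10 = 34.4236
  stratum Q4: (300/970)²·64.7²/32 = 12.5129
  stratum Q5: (280/970)²·34.3²/41 = 2.39099
V̂(ȳ_st) = 55.3482
SE(ȳ_st) = √55.3482 = 7.43964

SE(ȳ_st) ≈ 7.44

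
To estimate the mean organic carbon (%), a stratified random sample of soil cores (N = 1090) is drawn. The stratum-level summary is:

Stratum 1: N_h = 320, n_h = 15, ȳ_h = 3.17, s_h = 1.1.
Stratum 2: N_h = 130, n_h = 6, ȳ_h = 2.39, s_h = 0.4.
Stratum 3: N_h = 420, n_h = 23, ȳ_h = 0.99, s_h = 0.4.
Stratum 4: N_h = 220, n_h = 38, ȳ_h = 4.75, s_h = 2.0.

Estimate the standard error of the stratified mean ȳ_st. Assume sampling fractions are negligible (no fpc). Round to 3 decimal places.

V̂(ȳ_st) = Σ W_h² s_h²/n_h, with W_h = N_h/N and N = 1090:
  stratum 1: (320/1090)²·1.1²/15 = 0.0069525
  stratum 2: (130/1090)²·0.4²/6 = 0.000379317
  stratum 3: (420/1090)²·0.4²/23 = 0.00103285
  stratum 4: (220/1090)²·2.0²/38 = 0.00428814
V̂(ȳ_st) = 0.0126528
SE(ȳ_st) = √0.0126528 = 0.112485

SE(ȳ_st) ≈ 0.112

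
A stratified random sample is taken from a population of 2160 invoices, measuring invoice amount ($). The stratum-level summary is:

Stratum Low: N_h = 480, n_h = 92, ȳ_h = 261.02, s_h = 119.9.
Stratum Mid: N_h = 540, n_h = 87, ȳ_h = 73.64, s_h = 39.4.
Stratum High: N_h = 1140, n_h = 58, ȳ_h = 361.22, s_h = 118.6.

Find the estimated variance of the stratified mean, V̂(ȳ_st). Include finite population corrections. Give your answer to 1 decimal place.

V̂(ȳ_st) ≈ 71.3

V̂(ȳ_st) = Σ W_h² (1 − n_h/N_h) s_h²/n_h, with W_h = N_h/N and N = 2160:
  stratum Low: (480/2160)²·(1 − 92/480)·119.9²/92 = 6.23758
  stratum Mid: (540/2160)²·(1 − 87/540)·39.4²/87 = 0.93553
  stratum High: (1140/2160)²·(1 − 58/1140)·118.6²/58 = 64.1159
V̂(ȳ_st) = 71.289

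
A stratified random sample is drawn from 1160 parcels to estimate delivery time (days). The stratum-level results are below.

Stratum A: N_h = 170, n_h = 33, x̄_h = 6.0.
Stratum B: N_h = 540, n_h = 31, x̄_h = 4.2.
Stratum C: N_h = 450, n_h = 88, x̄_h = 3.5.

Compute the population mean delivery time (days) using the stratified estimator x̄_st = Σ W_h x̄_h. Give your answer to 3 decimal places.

N = Σ N_h = 1160. Stratum weights W_h = N_h/N.
x̄_st = (170·6.0 + 540·4.2 + 450·3.5) / 1160 = 4.19224

x̄_st ≈ 4.192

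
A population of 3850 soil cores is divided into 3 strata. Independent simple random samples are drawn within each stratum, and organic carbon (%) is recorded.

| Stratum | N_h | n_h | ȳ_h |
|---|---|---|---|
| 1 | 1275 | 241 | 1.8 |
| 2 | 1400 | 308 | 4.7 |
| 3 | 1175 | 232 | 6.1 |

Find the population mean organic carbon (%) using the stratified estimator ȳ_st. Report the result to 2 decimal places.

N = Σ N_h = 3850. Stratum weights W_h = N_h/N.
ȳ_st = (1275·1.8 + 1400·4.7 + 1175·6.1) / 3850 = 4.1669

ȳ_st ≈ 4.17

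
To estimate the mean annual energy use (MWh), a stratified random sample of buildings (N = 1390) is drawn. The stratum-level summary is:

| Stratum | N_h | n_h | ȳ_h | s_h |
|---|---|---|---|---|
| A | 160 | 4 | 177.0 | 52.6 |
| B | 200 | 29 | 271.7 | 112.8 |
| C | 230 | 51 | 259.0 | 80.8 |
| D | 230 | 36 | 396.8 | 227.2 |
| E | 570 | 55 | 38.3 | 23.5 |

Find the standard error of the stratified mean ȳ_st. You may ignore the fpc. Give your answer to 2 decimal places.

V̂(ȳ_st) = Σ W_h² s_h²/n_h, with W_h = N_h/N and N = 1390:
  stratum A: (160/1390)²·52.6²/4 = 9.16478
  stratum B: (200/1390)²·112.8²/29 = 9.08345
  stratum C: (230/1390)²·80.8²/51 = 3.50492
  stratum D: (230/1390)²·227.2²/36 = 39.2591
  stratum E: (570/1390)²·23.5²/55 = 1.68847
V̂(ȳ_st) = 62.7007
SE(ȳ_st) = √62.7007 = 7.91838

SE(ȳ_st) ≈ 7.92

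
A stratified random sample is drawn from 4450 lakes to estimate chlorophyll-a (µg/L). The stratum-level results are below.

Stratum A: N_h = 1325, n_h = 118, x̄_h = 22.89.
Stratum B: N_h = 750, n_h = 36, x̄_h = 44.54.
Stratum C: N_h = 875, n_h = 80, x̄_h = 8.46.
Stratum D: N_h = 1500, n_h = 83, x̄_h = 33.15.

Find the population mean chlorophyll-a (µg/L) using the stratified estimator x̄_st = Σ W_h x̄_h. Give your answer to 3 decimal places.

x̄_st ≈ 27.160

N = Σ N_h = 4450. Stratum weights W_h = N_h/N.
x̄_st = (1325·22.89 + 750·44.54 + 875·8.46 + 1500·33.15) / 4450 = 27.15994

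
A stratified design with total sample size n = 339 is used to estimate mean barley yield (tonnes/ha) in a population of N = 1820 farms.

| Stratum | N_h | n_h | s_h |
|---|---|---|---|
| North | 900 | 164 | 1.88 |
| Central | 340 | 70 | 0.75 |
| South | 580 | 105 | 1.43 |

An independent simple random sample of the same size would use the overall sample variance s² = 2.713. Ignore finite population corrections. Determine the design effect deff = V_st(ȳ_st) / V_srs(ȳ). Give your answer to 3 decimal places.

deff ≈ 0.941

V̂(ȳ_st) = Σ W_h² s_h²/n_h, with W_h = N_h/N and N = 1820:
  stratum North: (900/1820)²·1.88²/164 = 0.00527004
  stratum Central: (340/1820)²·0.75²/70 = 0.00028044
  stratum South: (580/1820)²·1.43²/105 = 0.00197786
V_st = 0.00752834
V_srs = s²/n = 2.713/339 = 0.00800295
deff = V_st / V_srs = 0.00752834/0.00800295 = 0.9407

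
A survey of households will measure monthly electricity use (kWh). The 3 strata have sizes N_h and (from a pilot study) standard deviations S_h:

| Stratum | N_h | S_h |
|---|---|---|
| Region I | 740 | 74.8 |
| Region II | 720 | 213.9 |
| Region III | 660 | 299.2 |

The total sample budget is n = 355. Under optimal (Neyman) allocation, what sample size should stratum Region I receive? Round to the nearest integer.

48

Neyman allocation: n_h = n · N_h S_h / Σ N_i S_i, with n = 355.
  stratum Region I: N_h·S_h = 740·74.8 = 55352.00
  stratum Region II: N_h·S_h = 720·213.9 = 154008.00
  stratum Region III: N_h·S_h = 660·299.2 = 197472.00
Σ N_h S_h = 406832.00
n for stratum Region I = 355·55352.00/406832.00 = 48.300 → 48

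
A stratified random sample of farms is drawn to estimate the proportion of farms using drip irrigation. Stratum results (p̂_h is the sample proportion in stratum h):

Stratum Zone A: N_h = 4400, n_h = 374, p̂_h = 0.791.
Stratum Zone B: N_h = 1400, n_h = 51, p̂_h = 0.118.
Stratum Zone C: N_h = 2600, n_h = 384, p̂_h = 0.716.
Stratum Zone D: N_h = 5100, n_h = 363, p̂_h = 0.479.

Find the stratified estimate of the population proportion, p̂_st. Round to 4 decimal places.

N = 13500; stratum weights W_h = N_h/N.
p̂_st = Σ W_h p̂_h = (4400·0.791 + 1400·0.118 + 2600·0.716 + 5100·0.479)/13500 = 0.58890

p̂_st ≈ 0.5889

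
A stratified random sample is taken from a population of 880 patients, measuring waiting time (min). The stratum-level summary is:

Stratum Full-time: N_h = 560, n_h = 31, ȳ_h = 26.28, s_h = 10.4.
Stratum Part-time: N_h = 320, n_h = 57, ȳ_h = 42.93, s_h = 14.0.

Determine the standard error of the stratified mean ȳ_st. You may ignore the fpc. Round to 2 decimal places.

SE(ȳ_st) ≈ 1.37

V̂(ȳ_st) = Σ W_h² s_h²/n_h, with W_h = N_h/N and N = 880:
  stratum Full-time: (560/880)²·10.4²/31 = 1.41291
  stratum Part-time: (320/880)²·14.0²/57 = 0.45469
V̂(ȳ_st) = 1.8676
SE(ȳ_st) = √1.8676 = 1.3666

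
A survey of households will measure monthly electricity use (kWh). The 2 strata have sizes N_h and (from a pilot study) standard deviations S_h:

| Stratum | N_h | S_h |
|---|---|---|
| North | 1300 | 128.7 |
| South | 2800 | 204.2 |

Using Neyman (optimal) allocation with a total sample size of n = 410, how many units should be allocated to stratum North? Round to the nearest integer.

93

Neyman allocation: n_h = n · N_h S_h / Σ N_i S_i, with n = 410.
  stratum North: N_h·S_h = 1300·128.7 = 167310.00
  stratum South: N_h·S_h = 2800·204.2 = 571760.00
Σ N_h S_h = 739070.00
n for stratum North = 410·167310.00/739070.00 = 92.815 → 93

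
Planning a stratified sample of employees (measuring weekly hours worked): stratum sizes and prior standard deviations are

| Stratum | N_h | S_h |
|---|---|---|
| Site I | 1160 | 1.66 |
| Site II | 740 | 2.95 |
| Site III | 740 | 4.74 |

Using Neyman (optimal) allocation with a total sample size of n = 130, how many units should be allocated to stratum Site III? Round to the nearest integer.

Neyman allocation: n_h = n · N_h S_h / Σ N_i S_i, with n = 130.
  stratum Site I: N_h·S_h = 1160·1.66 = 1925.60
  stratum Site II: N_h·S_h = 740·2.95 = 2183.00
  stratum Site III: N_h·S_h = 740·4.74 = 3507.60
Σ N_h S_h = 7616.20
n for stratum Site III = 130·3507.60/7616.20 = 59.871 → 60

60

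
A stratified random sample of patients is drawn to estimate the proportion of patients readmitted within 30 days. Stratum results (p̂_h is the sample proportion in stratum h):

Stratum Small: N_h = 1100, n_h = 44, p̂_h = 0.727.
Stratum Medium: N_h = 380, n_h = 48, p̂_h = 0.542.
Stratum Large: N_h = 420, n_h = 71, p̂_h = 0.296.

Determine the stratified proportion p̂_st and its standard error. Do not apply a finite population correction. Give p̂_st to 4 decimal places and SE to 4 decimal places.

p̂_st ≈ 0.5947, SE ≈ 0.0436

N = 1900; stratum weights W_h = N_h/N.
p̂_st = Σ W_h p̂_h = (1100·0.727 + 380·0.542 + 420·0.296)/1900 = 0.59473
V̂(p̂_st) = Σ W_h² p̂_h(1−p̂_h)/(n_h−1):
  stratum Small: (1100/1900)²·0.727·0.273/43 = 0.00154706
  stratum Medium: (380/1900)²·0.542·0.458/47 = 0.000211265
  stratum Large: (420/1900)²·0.296·0.704/70 = 0.000145465
V̂(p̂_st) = 0.00190379; SE = √V̂ = 0.0436324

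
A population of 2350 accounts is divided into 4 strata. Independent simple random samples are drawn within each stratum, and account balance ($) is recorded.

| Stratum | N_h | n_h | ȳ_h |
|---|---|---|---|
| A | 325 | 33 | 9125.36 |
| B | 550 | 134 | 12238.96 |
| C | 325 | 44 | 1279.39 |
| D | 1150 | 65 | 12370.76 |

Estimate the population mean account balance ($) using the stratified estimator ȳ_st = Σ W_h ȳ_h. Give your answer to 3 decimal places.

N = Σ N_h = 2350. Stratum weights W_h = N_h/N.
ȳ_st = (325·9125.36 + 550·12238.96 + 325·1279.39 + 1150·12370.76) / 2350 = 10357.16840

ȳ_st ≈ 10357.168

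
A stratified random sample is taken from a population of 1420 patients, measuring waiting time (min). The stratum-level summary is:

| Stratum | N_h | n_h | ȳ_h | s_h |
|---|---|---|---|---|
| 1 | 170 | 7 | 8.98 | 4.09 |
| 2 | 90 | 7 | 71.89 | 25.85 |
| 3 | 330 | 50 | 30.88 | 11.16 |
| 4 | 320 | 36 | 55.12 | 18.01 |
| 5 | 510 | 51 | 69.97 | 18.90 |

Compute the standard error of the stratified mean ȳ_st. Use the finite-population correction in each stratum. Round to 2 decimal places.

V̂(ȳ_st) = Σ W_h² (1 − n_h/N_h) s_h²/n_h, with W_h = N_h/N and N = 1420:
  stratum 1: (170/1420)²·(1 − 7/170)·4.09²/7 = 0.0328404
  stratum 2: (90/1420)²·(1 − 7/90)·25.85²/7 = 0.353645
  stratum 3: (330/1420)²·(1 − 50/330)·11.16²/50 = 0.114144
  stratum 4: (320/1420)²·(1 − 36/320)·18.01²/36 = 0.406085
  stratum 5: (510/1420)²·(1 − 51/510)·18.90²/51 = 0.813129
V̂(ȳ_st) = 1.71984
SE(ȳ_st) = √1.71984 = 1.31143

SE(ȳ_st) ≈ 1.31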